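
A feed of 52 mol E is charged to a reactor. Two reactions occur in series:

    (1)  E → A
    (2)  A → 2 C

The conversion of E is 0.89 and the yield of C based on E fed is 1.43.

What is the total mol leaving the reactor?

89.2 mol

Conversion of E: E consumed = 1ξ₁ = 0.89 × 52 → ξ₁ = 46.28 mol.
Yield of C: 2ξ₂ / 52 = 1.43 → ξ₂ = 37.18 mol.
Outlet amounts (n = n₀ + Σ ν·ξ):
  E: 52 − 1(46.28) = 5.72
  A: 0 + 1(46.28) − 1(37.18) = 9.1
  C: 0 + 2(37.18) = 74.36
Total out = 5.72 + 9.1 + 74.36 = 89.18 mol.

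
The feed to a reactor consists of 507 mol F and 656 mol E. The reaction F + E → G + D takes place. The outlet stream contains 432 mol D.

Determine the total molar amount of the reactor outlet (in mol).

For D: n = n₀ + 1ξ → 432 = 0 + 1ξ, giving ξ = 432 mol.
Outlet amounts (n = n₀ + ν ξ):
  F: 507 − 1(432) = 75
  E: 656 − 1(432) = 224
  G: 0 + 1(432) = 432
  D: 0 + 1(432) = 432
Total out = 75 + 224 + 432 + 432 = 1163 mol.

1160 mol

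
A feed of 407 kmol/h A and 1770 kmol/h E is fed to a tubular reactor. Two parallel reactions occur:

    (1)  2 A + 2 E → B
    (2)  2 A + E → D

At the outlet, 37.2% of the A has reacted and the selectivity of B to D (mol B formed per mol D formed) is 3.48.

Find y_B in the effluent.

Conversion of A: A consumed = 0.372 × 407 = 151.4 kmol/h = 2ξ₁ + 2ξ₂.
Selectivity: 1ξ₁ / (1ξ₂) = 3.48 → ξ₁ = 3.48 ξ₂.
Substitute: (2·3.48 + 2) ξ₂ = 151.4 → ξ₂ = 16.9 kmol/h, ξ₁ = 58.8 kmol/h.
Outlet amounts (n = n₀ + Σ ν·ξ):
  A: 407 − 2(58.8) − 2(16.9) = 255.6
  E: 1770 − 2(58.8) − 1(16.9) = 1635
  B: 0 + 1(58.8) = 58.8
  D: 0 + 1(16.9) = 16.9
Total out = 1967 kmol/h; y_B = 58.8 / 1967 = 0.0299.

0.0299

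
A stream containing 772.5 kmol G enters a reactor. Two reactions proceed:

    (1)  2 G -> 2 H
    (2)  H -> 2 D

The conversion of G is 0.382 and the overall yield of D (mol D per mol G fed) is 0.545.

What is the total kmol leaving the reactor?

983 kmol

Conversion of G: G consumed = 2ξ₁ = 0.382 × 772.5 → ξ₁ = 147.5 kmol.
Yield of D: 2ξ₂ / 772.5 = 0.545 → ξ₂ = 210.5 kmol.
Outlet amounts (n = n₀ + Σ ν·ξ):
  G: 772.5 − 2(147.5) = 477.4
  H: 0 + 2(147.5) − 1(210.5) = 84.59
  D: 0 + 2(210.5) = 421
Total out = 477.4 + 84.59 + 421 = 983 kmol.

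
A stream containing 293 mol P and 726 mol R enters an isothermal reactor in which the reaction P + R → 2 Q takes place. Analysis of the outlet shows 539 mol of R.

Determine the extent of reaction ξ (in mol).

ξ = 187 mol

For R: n = n₀ − 1ξ → 539 = 726 − 1ξ, giving ξ = 187 mol.
Outlet amounts (n = n₀ + ν ξ):
  P: 293 − 1(187) = 106
  R: 726 − 1(187) = 539
  Q: 0 + 2(187) = 374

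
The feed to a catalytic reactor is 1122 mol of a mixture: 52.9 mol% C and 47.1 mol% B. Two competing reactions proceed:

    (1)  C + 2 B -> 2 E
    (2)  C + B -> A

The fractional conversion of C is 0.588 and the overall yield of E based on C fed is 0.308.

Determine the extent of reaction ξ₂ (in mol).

Yield of E: 2ξ₁ / 593.5 = 0.308 → ξ₁ = 91.4 mol.
Conversion of C: 1ξ₁ + 1ξ₂ = 0.588 × 593.5 = 349 → ξ₂ = 257.6 mol.
Outlet amounts (n = n₀ + Σ ν·ξ):
  C: 593.5 − 1(91.4) − 1(257.6) = 244.5
  B: 528.5 − 2(91.4) − 1(257.6) = 88.06
  E: 0 + 2(91.4) = 182.8
  A: 0 + 1(257.6) = 257.6

ξ₂ = 258 mol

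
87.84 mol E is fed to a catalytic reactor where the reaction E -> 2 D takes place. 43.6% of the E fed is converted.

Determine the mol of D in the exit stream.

E reacted = 0.436 × 87.84 = 38.3 mol; ν_E = −1, so ξ = 38.3/1 = 38.3 mol.
Outlet amounts (n = n₀ + ν ξ):
  E: 87.84 − 1(38.3) = 49.54
  D: 0 + 2(38.3) = 76.6

76.6 mol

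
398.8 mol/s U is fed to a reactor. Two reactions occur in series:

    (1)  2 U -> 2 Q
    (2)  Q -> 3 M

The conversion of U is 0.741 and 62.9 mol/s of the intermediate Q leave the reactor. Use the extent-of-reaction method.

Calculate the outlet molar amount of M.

Conversion of U: U consumed = 2ξ₁ = 0.741 × 398.8 → ξ₁ = 147.8 mol/s.
Q balance: n_Q = 0 + 2ξ₁ − 1ξ₂ = 62.9 → ξ₂ = (2·147.8 − 62.9)/1 = 232.6 mol/s.
Outlet amounts (n = n₀ + Σ ν·ξ):
  U: 398.8 − 2(147.8) = 103.3
  Q: 0 + 2(147.8) − 1(232.6) = 62.9
  M: 0 + 3(232.6) = 697.8

698 mol/s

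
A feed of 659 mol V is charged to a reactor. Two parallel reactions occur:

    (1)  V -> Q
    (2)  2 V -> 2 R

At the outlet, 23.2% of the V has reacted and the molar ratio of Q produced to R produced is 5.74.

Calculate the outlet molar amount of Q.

Conversion of V: V consumed = 0.232 × 659 = 152.9 mol = 1ξ₁ + 2ξ₂.
Selectivity: 1ξ₁ / (2ξ₂) = 5.74 → ξ₁ = 11.48 ξ₂.
Substitute: (1·11.48 + 2) ξ₂ = 152.9 → ξ₂ = 11.34 mol, ξ₁ = 130.2 mol.
Outlet amounts (n = n₀ + Σ ν·ξ):
  V: 659 − 1(130.2) − 2(11.34) = 506.1
  Q: 0 + 1(130.2) = 130.2
  R: 0 + 2(11.34) = 22.68

130 mol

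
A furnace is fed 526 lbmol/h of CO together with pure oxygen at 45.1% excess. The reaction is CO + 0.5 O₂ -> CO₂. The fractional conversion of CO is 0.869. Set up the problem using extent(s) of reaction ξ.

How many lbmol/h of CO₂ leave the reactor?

457 lbmol/h

Stoichiometric O₂ = 0.5 × 526 = 263 lbmol/h; O₂ fed = 263 × 1.451 = 381.6 lbmol/h.
Fuel reacted = 0.869 × 526 → ξ = 457.1 lbmol/h.
Outlet (n = n₀ + ν ξ):
  CO: 526 − 1(457.1) = 68.91
  O₂: 381.6 − 0.5(457.1) = 153.1
  CO₂: 0 + 1(457.1) = 457.1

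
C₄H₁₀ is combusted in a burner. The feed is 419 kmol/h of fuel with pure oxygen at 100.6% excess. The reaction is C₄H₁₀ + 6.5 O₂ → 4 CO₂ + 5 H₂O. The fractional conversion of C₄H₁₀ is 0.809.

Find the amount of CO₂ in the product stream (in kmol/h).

Stoichiometric O₂ = 6.5 × 419 = 2724 kmol/h; O₂ fed = 2724 × 2.006 = 5463 kmol/h.
Fuel reacted = 0.809 × 419 → ξ = 339 kmol/h.
Outlet (n = n₀ + ν ξ):
  C₄H₁₀: 419 − 1(339) = 80.03
  O₂: 5463 − 6.5(339) = 3260
  CO₂: 0 + 4(339) = 1356
  H₂O: 0 + 5(339) = 1695

1360 kmol/h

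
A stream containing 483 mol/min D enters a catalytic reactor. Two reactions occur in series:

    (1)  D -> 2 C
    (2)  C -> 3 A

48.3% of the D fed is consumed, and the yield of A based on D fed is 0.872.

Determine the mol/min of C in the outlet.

326 mol/min

Conversion of D: D consumed = 1ξ₁ = 0.483 × 483 → ξ₁ = 233.3 mol/min.
Yield of A: 3ξ₂ / 483 = 0.872 → ξ₂ = 140.4 mol/min.
Outlet amounts (n = n₀ + Σ ν·ξ):
  D: 483 − 1(233.3) = 249.7
  C: 0 + 2(233.3) − 1(140.4) = 326.2
  A: 0 + 3(140.4) = 421.2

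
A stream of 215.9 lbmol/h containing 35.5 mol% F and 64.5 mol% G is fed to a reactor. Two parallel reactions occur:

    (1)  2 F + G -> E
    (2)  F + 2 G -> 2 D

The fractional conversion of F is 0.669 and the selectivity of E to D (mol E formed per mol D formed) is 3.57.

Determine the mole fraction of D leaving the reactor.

Conversion of F: F consumed = 0.669 × 76.64 = 51.28 lbmol/h = 2ξ₁ + 1ξ₂.
Selectivity: 1ξ₁ / (2ξ₂) = 3.57 → ξ₁ = 7.14 ξ₂.
Substitute: (2·7.14 + 1) ξ₂ = 51.28 → ξ₂ = 3.356 lbmol/h, ξ₁ = 23.96 lbmol/h.
Outlet amounts (n = n₀ + Σ ν·ξ):
  F: 76.64 − 2(23.96) − 1(3.356) = 25.37
  G: 139.3 − 1(23.96) − 2(3.356) = 108.6
  E: 0 + 1(23.96) = 23.96
  D: 0 + 2(3.356) = 6.711
Total out = 164.6 lbmol/h; y_D = 6.711 / 164.6 = 0.04077.

0.0408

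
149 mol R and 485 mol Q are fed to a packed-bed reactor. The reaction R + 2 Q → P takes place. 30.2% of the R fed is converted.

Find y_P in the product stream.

R reacted = 0.302 × 149 = 45 mol; ν_R = −1, so ξ = 45/1 = 45 mol.
Outlet amounts (n = n₀ + ν ξ):
  R: 149 − 1(45) = 104
  Q: 485 − 2(45) = 395
  P: 0 + 1(45) = 45
Total out = 544 mol; y_P = 45 / 544 = 0.08272.

0.0827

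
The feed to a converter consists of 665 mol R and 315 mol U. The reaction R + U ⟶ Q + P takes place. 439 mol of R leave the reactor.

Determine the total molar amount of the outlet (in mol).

For R: n = n₀ − 1ξ → 439 = 665 − 1ξ, giving ξ = 226 mol.
Outlet amounts (n = n₀ + ν ξ):
  R: 665 − 1(226) = 439
  U: 315 − 1(226) = 89
  Q: 0 + 1(226) = 226
  P: 0 + 1(226) = 226
Total out = 439 + 89 + 226 + 226 = 980 mol.

980 mol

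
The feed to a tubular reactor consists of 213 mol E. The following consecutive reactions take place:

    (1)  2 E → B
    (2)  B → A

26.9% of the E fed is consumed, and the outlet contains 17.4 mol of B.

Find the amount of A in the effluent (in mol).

Conversion of E: E consumed = 2ξ₁ = 0.269 × 213 → ξ₁ = 28.65 mol.
B balance: n_B = 0 + 1ξ₁ − 1ξ₂ = 17.4 → ξ₂ = (1·28.65 − 17.4)/1 = 11.25 mol.
Outlet amounts (n = n₀ + Σ ν·ξ):
  E: 213 − 2(28.65) = 155.7
  B: 0 + 1(28.65) − 1(11.25) = 17.4
  A: 0 + 1(11.25) = 11.25

11.2 mol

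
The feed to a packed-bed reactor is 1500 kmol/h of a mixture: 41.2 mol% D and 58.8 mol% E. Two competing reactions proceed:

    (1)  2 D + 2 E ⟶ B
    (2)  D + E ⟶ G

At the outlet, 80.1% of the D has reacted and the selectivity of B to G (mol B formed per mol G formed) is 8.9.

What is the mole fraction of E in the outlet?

0.502

Conversion of D: D consumed = 0.801 × 618 = 495 kmol/h = 2ξ₁ + 1ξ₂.
Selectivity: 1ξ₁ / (1ξ₂) = 8.9 → ξ₁ = 8.9 ξ₂.
Substitute: (2·8.9 + 1) ξ₂ = 495 → ξ₂ = 26.33 kmol/h, ξ₁ = 234.3 kmol/h.
Outlet amounts (n = n₀ + Σ ν·ξ):
  D: 618 − 2(234.3) − 1(26.33) = 123
  E: 882 − 2(234.3) − 1(26.33) = 387
  B: 0 + 1(234.3) = 234.3
  G: 0 + 1(26.33) = 26.33
Total out = 770.6 kmol/h; y_E = 387 / 770.6 = 0.5022.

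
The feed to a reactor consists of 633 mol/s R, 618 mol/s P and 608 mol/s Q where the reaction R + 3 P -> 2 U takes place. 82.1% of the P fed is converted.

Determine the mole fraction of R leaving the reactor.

0.305

P reacted = 0.821 × 618 = 507.4 mol/s; ν_P = −3, so ξ = 507.4/3 = 169.1 mol/s.
Outlet amounts (n = n₀ + ν ξ):
  R: 633 − 1(169.1) = 463.9
  P: 618 − 3(169.1) = 110.6
  U: 0 + 2(169.1) = 338.3
  Q: 608 (inert)
Total out = 1521 mol/s; y_R = 463.9 / 1521 = 0.305.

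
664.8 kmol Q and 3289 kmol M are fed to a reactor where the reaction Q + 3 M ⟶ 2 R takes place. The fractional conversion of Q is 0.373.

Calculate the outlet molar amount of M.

Q reacted = 0.373 × 664.8 = 248 kmol; ν_Q = −1, so ξ = 248/1 = 248 kmol.
Outlet amounts (n = n₀ + ν ξ):
  Q: 664.8 − 1(248) = 416.8
  M: 3289 − 3(248) = 2545
  R: 0 + 2(248) = 495.9

2550 kmol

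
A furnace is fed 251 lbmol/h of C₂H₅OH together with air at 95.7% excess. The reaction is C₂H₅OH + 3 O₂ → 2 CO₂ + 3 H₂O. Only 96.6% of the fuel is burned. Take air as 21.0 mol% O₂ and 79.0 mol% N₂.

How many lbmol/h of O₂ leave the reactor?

746 lbmol/h

Stoichiometric O₂ = 3 × 251 = 753 lbmol/h; O₂ fed = 753 × 1.957 = 1474 lbmol/h.
N₂ fed = 1474 × 79/21 = 5544 lbmol/h.
Fuel reacted = 0.966 × 251 → ξ = 242.5 lbmol/h.
Outlet (n = n₀ + ν ξ):
  C₂H₅OH: 251 − 1(242.5) = 8.534
  O₂: 1474 − 3(242.5) = 746.2
  N₂: 5544 (inert)
  CO₂: 0 + 2(242.5) = 484.9
  H₂O: 0 + 3(242.5) = 727.4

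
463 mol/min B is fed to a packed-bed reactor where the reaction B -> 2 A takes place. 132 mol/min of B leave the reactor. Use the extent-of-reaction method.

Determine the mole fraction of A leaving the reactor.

0.834

For B: n = n₀ − 1ξ → 132 = 463 − 1ξ, giving ξ = 331 mol/min.
Outlet amounts (n = n₀ + ν ξ):
  B: 463 − 1(331) = 132
  A: 0 + 2(331) = 662
Total out = 794 mol/min; y_A = 662 / 794 = 0.8338.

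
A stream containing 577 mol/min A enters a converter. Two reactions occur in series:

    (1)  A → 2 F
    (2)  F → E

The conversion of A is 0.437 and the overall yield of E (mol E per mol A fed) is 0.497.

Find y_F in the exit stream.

0.262

Conversion of A: A consumed = 1ξ₁ = 0.437 × 577 → ξ₁ = 252.1 mol/min.
Yield of E: 1ξ₂ / 577 = 0.497 → ξ₂ = 286.8 mol/min.
Outlet amounts (n = n₀ + Σ ν·ξ):
  A: 577 − 1(252.1) = 324.9
  F: 0 + 2(252.1) − 1(286.8) = 217.5
  E: 0 + 1(286.8) = 286.8
Total out = 829.1 mol/min; y_F = 217.5 / 829.1 = 0.2624.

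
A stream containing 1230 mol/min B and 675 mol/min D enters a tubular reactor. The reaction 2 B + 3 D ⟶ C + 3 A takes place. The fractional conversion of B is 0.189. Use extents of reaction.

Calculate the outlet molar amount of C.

116 mol/min

B reacted = 0.189 × 1230 = 232.5 mol/min; ν_B = −2, so ξ = 232.5/2 = 116.2 mol/min.
Outlet amounts (n = n₀ + ν ξ):
  B: 1230 − 2(116.2) = 997.5
  D: 675 − 3(116.2) = 326.3
  C: 0 + 1(116.2) = 116.2
  A: 0 + 3(116.2) = 348.7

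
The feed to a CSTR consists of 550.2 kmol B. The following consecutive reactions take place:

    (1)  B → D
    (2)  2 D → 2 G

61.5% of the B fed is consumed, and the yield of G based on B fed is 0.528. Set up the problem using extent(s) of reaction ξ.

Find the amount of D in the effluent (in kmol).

47.9 kmol

Conversion of B: B consumed = 1ξ₁ = 0.615 × 550.2 → ξ₁ = 338.4 kmol.
Yield of G: 2ξ₂ / 550.2 = 0.528 → ξ₂ = 145.3 kmol.
Outlet amounts (n = n₀ + Σ ν·ξ):
  B: 550.2 − 1(338.4) = 211.8
  D: 0 + 1(338.4) − 2(145.3) = 47.87
  G: 0 + 2(145.3) = 290.5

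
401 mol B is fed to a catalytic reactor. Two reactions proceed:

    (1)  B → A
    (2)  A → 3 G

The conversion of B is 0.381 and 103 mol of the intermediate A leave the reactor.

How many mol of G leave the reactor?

Conversion of B: B consumed = 1ξ₁ = 0.381 × 401 → ξ₁ = 152.8 mol.
A balance: n_A = 0 + 1ξ₁ − 1ξ₂ = 103 → ξ₂ = (1·152.8 − 103)/1 = 49.78 mol.
Outlet amounts (n = n₀ + Σ ν·ξ):
  B: 401 − 1(152.8) = 248.2
  A: 0 + 1(152.8) − 1(49.78) = 103
  G: 0 + 3(49.78) = 149.3

149 mol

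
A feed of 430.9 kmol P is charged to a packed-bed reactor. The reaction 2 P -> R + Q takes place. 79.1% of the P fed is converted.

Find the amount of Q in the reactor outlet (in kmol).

P reacted = 0.791 × 430.9 = 340.8 kmol; ν_P = −2, so ξ = 340.8/2 = 170.4 kmol.
Outlet amounts (n = n₀ + ν ξ):
  P: 430.9 − 2(170.4) = 90.06
  R: 0 + 1(170.4) = 170.4
  Q: 0 + 1(170.4) = 170.4

170 kmol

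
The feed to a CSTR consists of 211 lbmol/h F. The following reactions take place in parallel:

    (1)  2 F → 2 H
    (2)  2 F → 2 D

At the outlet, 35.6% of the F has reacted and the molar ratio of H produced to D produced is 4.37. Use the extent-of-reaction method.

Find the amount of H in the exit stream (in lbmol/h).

61.1 lbmol/h

Conversion of F: F consumed = 0.356 × 211 = 75.12 lbmol/h = 2ξ₁ + 2ξ₂.
Selectivity: 2ξ₁ / (2ξ₂) = 4.37 → ξ₁ = 4.37 ξ₂.
Substitute: (2·4.37 + 2) ξ₂ = 75.12 → ξ₂ = 6.994 lbmol/h, ξ₁ = 30.56 lbmol/h.
Outlet amounts (n = n₀ + Σ ν·ξ):
  F: 211 − 2(30.56) − 2(6.994) = 135.9
  H: 0 + 2(30.56) = 61.13
  D: 0 + 2(6.994) = 13.99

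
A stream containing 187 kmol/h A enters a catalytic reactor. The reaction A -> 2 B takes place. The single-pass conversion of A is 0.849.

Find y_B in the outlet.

A reacted = 0.849 × 187 = 158.8 kmol/h; ν_A = −1, so ξ = 158.8/1 = 158.8 kmol/h.
Outlet amounts (n = n₀ + ν ξ):
  A: 187 − 1(158.8) = 28.24
  B: 0 + 2(158.8) = 317.5
Total out = 345.8 kmol/h; y_B = 317.5 / 345.8 = 0.9183.

0.918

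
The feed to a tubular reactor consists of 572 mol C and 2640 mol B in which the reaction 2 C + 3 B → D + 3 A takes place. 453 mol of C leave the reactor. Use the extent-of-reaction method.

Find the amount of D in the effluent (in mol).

59.5 mol

For C: n = n₀ − 2ξ → 453 = 572 − 2ξ, giving ξ = 59.5 mol.
Outlet amounts (n = n₀ + ν ξ):
  C: 572 − 2(59.5) = 453
  B: 2640 − 3(59.5) = 2462
  D: 0 + 1(59.5) = 59.5
  A: 0 + 3(59.5) = 178.5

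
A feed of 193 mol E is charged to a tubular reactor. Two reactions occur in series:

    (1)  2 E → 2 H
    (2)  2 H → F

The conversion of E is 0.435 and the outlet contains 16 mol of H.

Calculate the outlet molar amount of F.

34 mol

Conversion of E: E consumed = 2ξ₁ = 0.435 × 193 → ξ₁ = 41.98 mol.
H balance: n_H = 0 + 2ξ₁ − 2ξ₂ = 16 → ξ₂ = (2·41.98 − 16)/2 = 33.98 mol.
Outlet amounts (n = n₀ + Σ ν·ξ):
  E: 193 − 2(41.98) = 109
  H: 0 + 2(41.98) − 2(33.98) = 16
  F: 0 + 1(33.98) = 33.98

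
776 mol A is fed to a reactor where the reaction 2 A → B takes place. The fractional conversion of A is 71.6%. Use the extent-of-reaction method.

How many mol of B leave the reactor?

278 mol

A reacted = 0.716 × 776 = 555.6 mol; ν_A = −2, so ξ = 555.6/2 = 277.8 mol.
Outlet amounts (n = n₀ + ν ξ):
  A: 776 − 2(277.8) = 220.4
  B: 0 + 1(277.8) = 277.8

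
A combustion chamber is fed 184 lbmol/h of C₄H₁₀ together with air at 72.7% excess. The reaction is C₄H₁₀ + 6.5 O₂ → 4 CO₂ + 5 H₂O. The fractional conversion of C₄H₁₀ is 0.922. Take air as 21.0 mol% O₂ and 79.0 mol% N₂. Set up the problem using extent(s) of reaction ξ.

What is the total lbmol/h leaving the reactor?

Stoichiometric O₂ = 6.5 × 184 = 1196 lbmol/h; O₂ fed = 1196 × 1.727 = 2065 lbmol/h.
N₂ fed = 2065 × 79/21 = 7770 lbmol/h.
Fuel reacted = 0.922 × 184 → ξ = 169.6 lbmol/h.
Outlet (n = n₀ + ν ξ):
  C₄H₁₀: 184 − 1(169.6) = 14.35
  O₂: 2065 − 6.5(169.6) = 962.8
  N₂: 7770 (inert)
  CO₂: 0 + 4(169.6) = 678.6
  H₂O: 0 + 5(169.6) = 848.2
Total out = 14.35 + 962.8 + 7770 + 678.6 + 848.2 = 10270 lbmol/h.

10300 lbmol/h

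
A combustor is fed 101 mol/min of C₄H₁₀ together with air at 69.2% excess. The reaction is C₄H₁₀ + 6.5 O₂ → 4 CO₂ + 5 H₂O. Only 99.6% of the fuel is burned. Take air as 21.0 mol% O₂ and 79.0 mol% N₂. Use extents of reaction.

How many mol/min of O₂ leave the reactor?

457 mol/min

Stoichiometric O₂ = 6.5 × 101 = 656.5 mol/min; O₂ fed = 656.5 × 1.692 = 1111 mol/min.
N₂ fed = 1111 × 79/21 = 4179 mol/min.
Fuel reacted = 0.996 × 101 → ξ = 100.6 mol/min.
Outlet (n = n₀ + ν ξ):
  C₄H₁₀: 101 − 1(100.6) = 0.404
  O₂: 1111 − 6.5(100.6) = 456.9
  N₂: 4179 (inert)
  CO₂: 0 + 4(100.6) = 402.4
  H₂O: 0 + 5(100.6) = 503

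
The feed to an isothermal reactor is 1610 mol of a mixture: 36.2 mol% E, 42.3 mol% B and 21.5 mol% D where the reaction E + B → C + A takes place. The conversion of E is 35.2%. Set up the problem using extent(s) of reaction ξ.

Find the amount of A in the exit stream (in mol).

205 mol

E reacted = 0.352 × 582.8 = 205.2 mol; ν_E = −1, so ξ = 205.2/1 = 205.2 mol.
Outlet amounts (n = n₀ + ν ξ):
  E: 582.8 − 1(205.2) = 377.7
  B: 681 − 1(205.2) = 475.9
  C: 0 + 1(205.2) = 205.2
  A: 0 + 1(205.2) = 205.2
  D: 346.1 (inert)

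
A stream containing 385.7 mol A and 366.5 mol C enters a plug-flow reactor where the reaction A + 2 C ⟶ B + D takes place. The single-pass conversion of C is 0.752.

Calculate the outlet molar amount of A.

248 mol

C reacted = 0.752 × 366.5 = 275.6 mol; ν_C = −2, so ξ = 275.6/2 = 137.8 mol.
Outlet amounts (n = n₀ + ν ξ):
  A: 385.7 − 1(137.8) = 247.9
  C: 366.5 − 2(137.8) = 90.89
  B: 0 + 1(137.8) = 137.8
  D: 0 + 1(137.8) = 137.8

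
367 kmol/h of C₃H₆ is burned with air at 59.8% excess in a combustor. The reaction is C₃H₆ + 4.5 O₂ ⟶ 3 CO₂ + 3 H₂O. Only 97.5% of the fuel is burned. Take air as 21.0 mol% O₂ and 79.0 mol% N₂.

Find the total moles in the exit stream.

13100 kmol/h

Stoichiometric O₂ = 4.5 × 367 = 1652 kmol/h; O₂ fed = 1652 × 1.598 = 2639 kmol/h.
N₂ fed = 2639 × 79/21 = 9928 kmol/h.
Fuel reacted = 0.975 × 367 → ξ = 357.8 kmol/h.
Outlet (n = n₀ + ν ξ):
  C₃H₆: 367 − 1(357.8) = 9.175
  O₂: 2639 − 4.5(357.8) = 1029
  N₂: 9928 (inert)
  CO₂: 0 + 3(357.8) = 1073
  H₂O: 0 + 3(357.8) = 1073
Total out = 9.175 + 1029 + 9928 + 1073 + 1073 = 13110 kmol/h.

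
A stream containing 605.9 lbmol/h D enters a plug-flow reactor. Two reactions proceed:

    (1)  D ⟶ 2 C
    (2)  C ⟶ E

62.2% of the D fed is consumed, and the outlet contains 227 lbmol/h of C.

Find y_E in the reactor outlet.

0.536

Conversion of D: D consumed = 1ξ₁ = 0.622 × 605.9 → ξ₁ = 376.9 lbmol/h.
C balance: n_C = 0 + 2ξ₁ − 1ξ₂ = 227 → ξ₂ = (2·376.9 − 227)/1 = 526.7 lbmol/h.
Outlet amounts (n = n₀ + Σ ν·ξ):
  D: 605.9 − 1(376.9) = 229
  C: 0 + 2(376.9) − 1(526.7) = 227
  E: 0 + 1(526.7) = 526.7
Total out = 982.8 lbmol/h; y_E = 526.7 / 982.8 = 0.536.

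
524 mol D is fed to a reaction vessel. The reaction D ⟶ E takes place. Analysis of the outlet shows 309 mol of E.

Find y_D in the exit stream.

0.41

For E: n = n₀ + 1ξ → 309 = 0 + 1ξ, giving ξ = 309 mol.
Outlet amounts (n = n₀ + ν ξ):
  D: 524 − 1(309) = 215
  E: 0 + 1(309) = 309
Total out = 524 mol; y_D = 215 / 524 = 0.4103.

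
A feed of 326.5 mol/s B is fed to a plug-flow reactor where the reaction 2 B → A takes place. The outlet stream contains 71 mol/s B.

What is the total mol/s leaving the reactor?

For B: n = n₀ − 2ξ → 71 = 326.5 − 2ξ, giving ξ = 127.8 mol/s.
Outlet amounts (n = n₀ + ν ξ):
  B: 326.5 − 2(127.8) = 71
  A: 0 + 1(127.8) = 127.8
Total out = 71 + 127.8 = 198.8 mol/s.

199 mol/s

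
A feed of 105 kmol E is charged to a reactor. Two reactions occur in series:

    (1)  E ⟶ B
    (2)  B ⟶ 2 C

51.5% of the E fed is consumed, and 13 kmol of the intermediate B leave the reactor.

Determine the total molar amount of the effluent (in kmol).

Conversion of E: E consumed = 1ξ₁ = 0.515 × 105 → ξ₁ = 54.08 kmol.
B balance: n_B = 0 + 1ξ₁ − 1ξ₂ = 13 → ξ₂ = (1·54.08 − 13)/1 = 41.08 kmol.
Outlet amounts (n = n₀ + Σ ν·ξ):
  E: 105 − 1(54.08) = 50.92
  B: 0 + 1(54.08) − 1(41.08) = 13
  C: 0 + 2(41.08) = 82.15
Total out = 50.92 + 13 + 82.15 = 146.1 kmol.

146 kmol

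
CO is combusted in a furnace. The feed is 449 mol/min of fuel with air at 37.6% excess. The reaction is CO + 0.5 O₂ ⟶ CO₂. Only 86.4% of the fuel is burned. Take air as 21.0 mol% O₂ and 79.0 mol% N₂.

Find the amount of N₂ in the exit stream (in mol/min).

Stoichiometric O₂ = 0.5 × 449 = 224.5 mol/min; O₂ fed = 224.5 × 1.376 = 308.9 mol/min.
N₂ fed = 308.9 × 79/21 = 1162 mol/min.
Fuel reacted = 0.864 × 449 → ξ = 387.9 mol/min.
Outlet (n = n₀ + ν ξ):
  CO: 449 − 1(387.9) = 61.06
  O₂: 308.9 − 0.5(387.9) = 114.9
  N₂: 1162 (inert)
  CO₂: 0 + 1(387.9) = 387.9

1160 mol/min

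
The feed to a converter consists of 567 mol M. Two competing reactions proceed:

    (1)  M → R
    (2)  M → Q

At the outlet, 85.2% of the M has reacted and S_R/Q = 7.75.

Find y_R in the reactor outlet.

Conversion of M: M consumed = 0.852 × 567 = 483.1 mol = 1ξ₁ + 1ξ₂.
Selectivity: 1ξ₁ / (1ξ₂) = 7.75 → ξ₁ = 7.75 ξ₂.
Substitute: (1·7.75 + 1) ξ₂ = 483.1 → ξ₂ = 55.21 mol, ξ₁ = 427.9 mol.
Outlet amounts (n = n₀ + Σ ν·ξ):
  M: 567 − 1(427.9) − 1(55.21) = 83.92
  R: 0 + 1(427.9) = 427.9
  Q: 0 + 1(55.21) = 55.21
Total out = 567 mol; y_R = 427.9 / 567 = 0.7546.

0.755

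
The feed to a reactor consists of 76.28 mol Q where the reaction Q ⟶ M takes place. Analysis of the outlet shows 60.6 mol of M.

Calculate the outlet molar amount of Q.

For M: n = n₀ + 1ξ → 60.6 = 0 + 1ξ, giving ξ = 60.6 mol.
Outlet amounts (n = n₀ + ν ξ):
  Q: 76.28 − 1(60.6) = 15.68
  M: 0 + 1(60.6) = 60.6

15.7 mol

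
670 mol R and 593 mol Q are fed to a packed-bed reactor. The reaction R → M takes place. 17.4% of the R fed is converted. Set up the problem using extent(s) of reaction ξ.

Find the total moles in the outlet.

R reacted = 0.174 × 670 = 116.6 mol; ν_R = −1, so ξ = 116.6/1 = 116.6 mol.
Outlet amounts (n = n₀ + ν ξ):
  R: 670 − 1(116.6) = 553.4
  M: 0 + 1(116.6) = 116.6
  Q: 593 (inert)
Total out = 553.4 + 116.6 + 593 = 1263 mol.

1260 mol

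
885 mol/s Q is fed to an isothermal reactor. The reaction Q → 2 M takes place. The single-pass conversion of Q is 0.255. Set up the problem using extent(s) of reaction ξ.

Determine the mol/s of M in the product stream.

Q reacted = 0.255 × 885 = 225.7 mol/s; ν_Q = −1, so ξ = 225.7/1 = 225.7 mol/s.
Outlet amounts (n = n₀ + ν ξ):
  Q: 885 − 1(225.7) = 659.3
  M: 0 + 2(225.7) = 451.4

451 mol/s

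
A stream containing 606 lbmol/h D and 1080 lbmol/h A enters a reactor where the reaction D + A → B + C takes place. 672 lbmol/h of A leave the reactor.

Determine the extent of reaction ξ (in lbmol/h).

ξ = 408 lbmol/h

For A: n = n₀ − 1ξ → 672 = 1080 − 1ξ, giving ξ = 408 lbmol/h.
Outlet amounts (n = n₀ + ν ξ):
  D: 606 − 1(408) = 198
  A: 1080 − 1(408) = 672
  B: 0 + 1(408) = 408
  C: 0 + 1(408) = 408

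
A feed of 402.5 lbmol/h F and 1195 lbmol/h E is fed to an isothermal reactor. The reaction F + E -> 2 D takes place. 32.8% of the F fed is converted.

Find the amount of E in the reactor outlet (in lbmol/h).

F reacted = 0.328 × 402.5 = 132 lbmol/h; ν_F = −1, so ξ = 132/1 = 132 lbmol/h.
Outlet amounts (n = n₀ + ν ξ):
  F: 402.5 − 1(132) = 270.5
  E: 1195 − 1(132) = 1063
  D: 0 + 2(132) = 264

1060 lbmol/h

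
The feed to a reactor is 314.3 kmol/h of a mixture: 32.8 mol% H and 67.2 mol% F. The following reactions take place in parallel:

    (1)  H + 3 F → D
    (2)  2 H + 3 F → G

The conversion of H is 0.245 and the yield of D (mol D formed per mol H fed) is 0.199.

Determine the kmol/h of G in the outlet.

2.37 kmol/h

Yield of D: 1ξ₁ / 103.1 = 0.199 → ξ₁ = 20.51 kmol/h.
Conversion of H: 1ξ₁ + 2ξ₂ = 0.245 × 103.1 = 25.26 → ξ₂ = 2.371 kmol/h.
Outlet amounts (n = n₀ + Σ ν·ξ):
  H: 103.1 − 1(20.51) − 2(2.371) = 77.83
  F: 211.2 − 3(20.51) − 3(2.371) = 142.6
  D: 0 + 1(20.51) = 20.51
  G: 0 + 1(2.371) = 2.371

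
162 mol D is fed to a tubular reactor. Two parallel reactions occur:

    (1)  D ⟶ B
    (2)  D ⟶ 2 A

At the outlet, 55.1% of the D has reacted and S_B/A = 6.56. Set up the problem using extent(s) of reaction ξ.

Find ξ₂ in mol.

ξ₂ = 6.32 mol

Conversion of D: D consumed = 0.551 × 162 = 89.26 mol = 1ξ₁ + 1ξ₂.
Selectivity: 1ξ₁ / (2ξ₂) = 6.56 → ξ₁ = 13.12 ξ₂.
Substitute: (1·13.12 + 1) ξ₂ = 89.26 → ξ₂ = 6.322 mol, ξ₁ = 82.94 mol.
Outlet amounts (n = n₀ + Σ ν·ξ):
  D: 162 − 1(82.94) − 1(6.322) = 72.74
  B: 0 + 1(82.94) = 82.94
  A: 0 + 2(6.322) = 12.64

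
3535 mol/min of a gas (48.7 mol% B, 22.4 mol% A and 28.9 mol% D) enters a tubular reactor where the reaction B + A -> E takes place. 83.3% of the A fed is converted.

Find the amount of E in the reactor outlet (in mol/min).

A reacted = 0.833 × 791.8 = 659.6 mol/min; ν_A = −1, so ξ = 659.6/1 = 659.6 mol/min.
Outlet amounts (n = n₀ + ν ξ):
  B: 1722 − 1(659.6) = 1062
  A: 791.8 − 1(659.6) = 132.2
  E: 0 + 1(659.6) = 659.6
  D: 1022 (inert)

660 mol/min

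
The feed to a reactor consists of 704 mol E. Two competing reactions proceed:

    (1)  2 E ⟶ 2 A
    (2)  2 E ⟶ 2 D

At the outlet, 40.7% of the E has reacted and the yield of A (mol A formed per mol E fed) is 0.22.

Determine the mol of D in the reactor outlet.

132 mol

Yield of A: 2ξ₁ / 704 = 0.22 → ξ₁ = 77.44 mol.
Conversion of E: 2ξ₁ + 2ξ₂ = 0.407 × 704 = 286.5 → ξ₂ = 65.82 mol.
Outlet amounts (n = n₀ + Σ ν·ξ):
  E: 704 − 2(77.44) − 2(65.82) = 417.5
  A: 0 + 2(77.44) = 154.9
  D: 0 + 2(65.82) = 131.6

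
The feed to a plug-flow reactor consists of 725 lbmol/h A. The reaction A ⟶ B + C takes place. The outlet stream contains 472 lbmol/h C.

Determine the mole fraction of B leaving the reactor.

For C: n = n₀ + 1ξ → 472 = 0 + 1ξ, giving ξ = 472 lbmol/h.
Outlet amounts (n = n₀ + ν ξ):
  A: 725 − 1(472) = 253
  B: 0 + 1(472) = 472
  C: 0 + 1(472) = 472
Total out = 1197 lbmol/h; y_B = 472 / 1197 = 0.3943.

0.394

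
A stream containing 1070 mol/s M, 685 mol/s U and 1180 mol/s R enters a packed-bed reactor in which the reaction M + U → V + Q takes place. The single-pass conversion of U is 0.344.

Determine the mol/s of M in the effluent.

834 mol/s

U reacted = 0.344 × 685 = 235.6 mol/s; ν_U = −1, so ξ = 235.6/1 = 235.6 mol/s.
Outlet amounts (n = n₀ + ν ξ):
  M: 1070 − 1(235.6) = 834.4
  U: 685 − 1(235.6) = 449.4
  V: 0 + 1(235.6) = 235.6
  Q: 0 + 1(235.6) = 235.6
  R: 1180 (inert)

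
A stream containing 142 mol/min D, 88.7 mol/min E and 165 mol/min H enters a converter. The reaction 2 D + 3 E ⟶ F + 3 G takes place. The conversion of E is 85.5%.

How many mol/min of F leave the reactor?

E reacted = 0.855 × 88.7 = 75.84 mol/min; ν_E = −3, so ξ = 75.84/3 = 25.28 mol/min.
Outlet amounts (n = n₀ + ν ξ):
  D: 142 − 2(25.28) = 91.44
  E: 88.7 − 3(25.28) = 12.86
  F: 0 + 1(25.28) = 25.28
  G: 0 + 3(25.28) = 75.84
  H: 165 (inert)

25.3 mol/min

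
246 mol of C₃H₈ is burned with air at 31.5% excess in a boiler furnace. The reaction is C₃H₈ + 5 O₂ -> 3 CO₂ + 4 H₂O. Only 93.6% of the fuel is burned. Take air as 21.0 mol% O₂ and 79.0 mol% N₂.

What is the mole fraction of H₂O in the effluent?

0.113

Stoichiometric O₂ = 5 × 246 = 1230 mol; O₂ fed = 1230 × 1.315 = 1617 mol.
N₂ fed = 1617 × 79/21 = 6085 mol.
Fuel reacted = 0.936 × 246 → ξ = 230.3 mol.
Outlet (n = n₀ + ν ξ):
  C₃H₈: 246 − 1(230.3) = 15.74
  O₂: 1617 − 5(230.3) = 466.2
  N₂: 6085 (inert)
  CO₂: 0 + 3(230.3) = 690.8
  H₂O: 0 + 4(230.3) = 921
Total out = 8178 mol; y_H₂O = 921 / 8178 = 0.1126.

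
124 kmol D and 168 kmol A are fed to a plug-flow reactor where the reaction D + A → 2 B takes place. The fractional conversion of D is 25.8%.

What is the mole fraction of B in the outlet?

0.219

D reacted = 0.258 × 124 = 31.99 kmol; ν_D = −1, so ξ = 31.99/1 = 31.99 kmol.
Outlet amounts (n = n₀ + ν ξ):
  D: 124 − 1(31.99) = 92.01
  A: 168 − 1(31.99) = 136
  B: 0 + 2(31.99) = 63.98
Total out = 292 kmol; y_B = 63.98 / 292 = 0.2191.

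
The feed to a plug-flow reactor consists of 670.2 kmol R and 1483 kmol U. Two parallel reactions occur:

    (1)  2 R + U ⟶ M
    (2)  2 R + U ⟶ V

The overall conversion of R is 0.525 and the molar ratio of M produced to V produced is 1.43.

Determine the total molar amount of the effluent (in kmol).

1800 kmol

Conversion of R: R consumed = 0.525 × 670.2 = 351.9 kmol = 2ξ₁ + 2ξ₂.
Selectivity: 1ξ₁ / (1ξ₂) = 1.43 → ξ₁ = 1.43 ξ₂.
Substitute: (2·1.43 + 2) ξ₂ = 351.9 → ξ₂ = 72.4 kmol, ξ₁ = 103.5 kmol.
Outlet amounts (n = n₀ + Σ ν·ξ):
  R: 670.2 − 2(103.5) − 2(72.4) = 318.3
  U: 1483 − 1(103.5) − 1(72.4) = 1307
  M: 0 + 1(103.5) = 103.5
  V: 0 + 1(72.4) = 72.4
Total out = 318.3 + 1307 + 103.5 + 72.4 = 1801 kmol.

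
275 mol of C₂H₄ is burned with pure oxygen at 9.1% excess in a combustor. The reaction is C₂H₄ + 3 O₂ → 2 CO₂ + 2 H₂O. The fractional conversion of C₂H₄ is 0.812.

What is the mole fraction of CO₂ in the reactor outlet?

Stoichiometric O₂ = 3 × 275 = 825 mol; O₂ fed = 825 × 1.091 = 900.1 mol.
Fuel reacted = 0.812 × 275 → ξ = 223.3 mol.
Outlet (n = n₀ + ν ξ):
  C₂H₄: 275 − 1(223.3) = 51.7
  O₂: 900.1 − 3(223.3) = 230.2
  CO₂: 0 + 2(223.3) = 446.6
  H₂O: 0 + 2(223.3) = 446.6
Total out = 1175 mol; y_CO₂ = 446.6 / 1175 = 0.3801.

0.38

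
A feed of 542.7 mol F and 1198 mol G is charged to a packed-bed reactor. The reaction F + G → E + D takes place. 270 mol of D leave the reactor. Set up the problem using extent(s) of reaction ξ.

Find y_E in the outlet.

0.155

For D: n = n₀ + 1ξ → 270 = 0 + 1ξ, giving ξ = 270 mol.
Outlet amounts (n = n₀ + ν ξ):
  F: 542.7 − 1(270) = 272.7
  G: 1198 − 1(270) = 928
  E: 0 + 1(270) = 270
  D: 0 + 1(270) = 270
Total out = 1741 mol; y_E = 270 / 1741 = 0.1551.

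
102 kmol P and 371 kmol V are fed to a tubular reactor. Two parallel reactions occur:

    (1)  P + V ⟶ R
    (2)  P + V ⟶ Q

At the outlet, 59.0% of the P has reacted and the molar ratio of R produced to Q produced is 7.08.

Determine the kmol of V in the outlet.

Conversion of P: P consumed = 0.59 × 102 = 60.18 kmol = 1ξ₁ + 1ξ₂.
Selectivity: 1ξ₁ / (1ξ₂) = 7.08 → ξ₁ = 7.08 ξ₂.
Substitute: (1·7.08 + 1) ξ₂ = 60.18 → ξ₂ = 7.448 kmol, ξ₁ = 52.73 kmol.
Outlet amounts (n = n₀ + Σ ν·ξ):
  P: 102 − 1(52.73) − 1(7.448) = 41.82
  V: 371 − 1(52.73) − 1(7.448) = 310.8
  R: 0 + 1(52.73) = 52.73
  Q: 0 + 1(7.448) = 7.448

311 kmol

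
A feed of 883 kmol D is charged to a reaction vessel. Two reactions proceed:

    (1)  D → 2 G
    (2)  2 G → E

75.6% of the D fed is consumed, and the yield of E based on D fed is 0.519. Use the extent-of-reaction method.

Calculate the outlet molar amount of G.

Conversion of D: D consumed = 1ξ₁ = 0.756 × 883 → ξ₁ = 667.5 kmol.
Yield of E: 1ξ₂ / 883 = 0.519 → ξ₂ = 458.3 kmol.
Outlet amounts (n = n₀ + Σ ν·ξ):
  D: 883 − 1(667.5) = 215.5
  G: 0 + 2(667.5) − 2(458.3) = 418.5
  E: 0 + 1(458.3) = 458.3

419 kmol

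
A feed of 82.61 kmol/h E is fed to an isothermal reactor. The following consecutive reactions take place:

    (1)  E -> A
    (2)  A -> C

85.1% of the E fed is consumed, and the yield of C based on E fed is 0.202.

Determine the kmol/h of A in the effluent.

53.6 kmol/h

Conversion of E: E consumed = 1ξ₁ = 0.851 × 82.61 → ξ₁ = 70.3 kmol/h.
Yield of C: 1ξ₂ / 82.61 = 0.202 → ξ₂ = 16.69 kmol/h.
Outlet amounts (n = n₀ + Σ ν·ξ):
  E: 82.61 − 1(70.3) = 12.31
  A: 0 + 1(70.3) − 1(16.69) = 53.61
  C: 0 + 1(16.69) = 16.69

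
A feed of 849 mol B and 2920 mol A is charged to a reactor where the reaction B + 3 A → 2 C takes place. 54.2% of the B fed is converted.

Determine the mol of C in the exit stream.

920 mol

B reacted = 0.542 × 849 = 460.2 mol; ν_B = −1, so ξ = 460.2/1 = 460.2 mol.
Outlet amounts (n = n₀ + ν ξ):
  B: 849 − 1(460.2) = 388.8
  A: 2920 − 3(460.2) = 1540
  C: 0 + 2(460.2) = 920.3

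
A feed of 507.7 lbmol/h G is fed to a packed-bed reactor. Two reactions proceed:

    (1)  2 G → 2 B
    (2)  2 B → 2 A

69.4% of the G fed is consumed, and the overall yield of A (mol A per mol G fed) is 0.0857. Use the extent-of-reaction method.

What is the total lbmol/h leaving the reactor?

Conversion of G: G consumed = 2ξ₁ = 0.694 × 507.7 → ξ₁ = 176.2 lbmol/h.
Yield of A: 2ξ₂ / 507.7 = 0.0857 → ξ₂ = 21.75 lbmol/h.
Outlet amounts (n = n₀ + Σ ν·ξ):
  G: 507.7 − 2(176.2) = 155.4
  B: 0 + 2(176.2) − 2(21.75) = 308.8
  A: 0 + 2(21.75) = 43.51
Total out = 155.4 + 308.8 + 43.51 = 507.7 lbmol/h.

508 lbmol/h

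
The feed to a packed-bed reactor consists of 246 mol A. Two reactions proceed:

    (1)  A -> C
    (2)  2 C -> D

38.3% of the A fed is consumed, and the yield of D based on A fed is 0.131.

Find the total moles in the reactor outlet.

Conversion of A: A consumed = 1ξ₁ = 0.383 × 246 → ξ₁ = 94.22 mol.
Yield of D: 1ξ₂ / 246 = 0.131 → ξ₂ = 32.23 mol.
Outlet amounts (n = n₀ + Σ ν·ξ):
  A: 246 − 1(94.22) = 151.8
  C: 0 + 1(94.22) − 2(32.23) = 29.77
  D: 0 + 1(32.23) = 32.23
Total out = 151.8 + 29.77 + 32.23 = 213.8 mol.

214 mol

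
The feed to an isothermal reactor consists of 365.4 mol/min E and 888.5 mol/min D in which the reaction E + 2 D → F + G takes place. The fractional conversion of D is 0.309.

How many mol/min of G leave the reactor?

137 mol/min

D reacted = 0.309 × 888.5 = 274.5 mol/min; ν_D = −2, so ξ = 274.5/2 = 137.3 mol/min.
Outlet amounts (n = n₀ + ν ξ):
  E: 365.4 − 1(137.3) = 228.1
  D: 888.5 − 2(137.3) = 614
  F: 0 + 1(137.3) = 137.3
  G: 0 + 1(137.3) = 137.3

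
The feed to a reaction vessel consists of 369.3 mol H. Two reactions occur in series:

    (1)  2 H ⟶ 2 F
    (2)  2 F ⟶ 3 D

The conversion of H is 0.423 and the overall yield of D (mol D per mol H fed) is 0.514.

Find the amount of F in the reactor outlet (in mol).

Conversion of H: H consumed = 2ξ₁ = 0.423 × 369.3 → ξ₁ = 78.11 mol.
Yield of D: 3ξ₂ / 369.3 = 0.514 → ξ₂ = 63.27 mol.
Outlet amounts (n = n₀ + Σ ν·ξ):
  H: 369.3 − 2(78.11) = 213.1
  F: 0 + 2(78.11) − 2(63.27) = 29.67
  D: 0 + 3(63.27) = 189.8

29.7 mol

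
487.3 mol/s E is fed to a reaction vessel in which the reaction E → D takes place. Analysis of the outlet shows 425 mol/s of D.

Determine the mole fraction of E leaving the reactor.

For D: n = n₀ + 1ξ → 425 = 0 + 1ξ, giving ξ = 425 mol/s.
Outlet amounts (n = n₀ + ν ξ):
  E: 487.3 − 1(425) = 62.3
  D: 0 + 1(425) = 425
Total out = 487.3 mol/s; y_E = 62.3 / 487.3 = 0.1278.

0.128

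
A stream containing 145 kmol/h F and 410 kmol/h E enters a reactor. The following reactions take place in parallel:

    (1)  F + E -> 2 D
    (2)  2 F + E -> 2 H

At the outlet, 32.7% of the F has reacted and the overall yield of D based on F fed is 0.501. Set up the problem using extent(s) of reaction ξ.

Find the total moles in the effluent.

Yield of D: 2ξ₁ / 145 = 0.501 → ξ₁ = 36.32 kmol/h.
Conversion of F: 1ξ₁ + 2ξ₂ = 0.327 × 145 = 47.41 → ξ₂ = 5.546 kmol/h.
Outlet amounts (n = n₀ + Σ ν·ξ):
  F: 145 − 1(36.32) − 2(5.546) = 97.59
  E: 410 − 1(36.32) − 1(5.546) = 368.1
  D: 0 + 2(36.32) = 72.64
  H: 0 + 2(5.546) = 11.09
Total out = 97.59 + 368.1 + 72.64 + 11.09 = 549.5 kmol/h.

549 kmol/h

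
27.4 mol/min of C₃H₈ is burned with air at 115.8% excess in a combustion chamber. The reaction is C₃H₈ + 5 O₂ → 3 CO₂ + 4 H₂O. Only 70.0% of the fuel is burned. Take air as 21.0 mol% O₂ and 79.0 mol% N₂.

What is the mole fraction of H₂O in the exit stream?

Stoichiometric O₂ = 5 × 27.4 = 137 mol/min; O₂ fed = 137 × 2.158 = 295.6 mol/min.
N₂ fed = 295.6 × 79/21 = 1112 mol/min.
Fuel reacted = 0.7 × 27.4 → ξ = 19.18 mol/min.
Outlet (n = n₀ + ν ξ):
  C₃H₈: 27.4 − 1(19.18) = 8.22
  O₂: 295.6 − 5(19.18) = 199.7
  N₂: 1112 (inert)
  CO₂: 0 + 3(19.18) = 57.54
  H₂O: 0 + 4(19.18) = 76.72
Total out = 1454 mol/min; y_H₂O = 76.72 / 1454 = 0.05275.

0.0527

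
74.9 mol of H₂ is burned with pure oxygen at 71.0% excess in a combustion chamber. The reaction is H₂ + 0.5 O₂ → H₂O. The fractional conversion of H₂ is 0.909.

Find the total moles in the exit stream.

105 mol

Stoichiometric O₂ = 0.5 × 74.9 = 37.45 mol; O₂ fed = 37.45 × 1.710 = 64.04 mol.
Fuel reacted = 0.909 × 74.9 → ξ = 68.08 mol.
Outlet (n = n₀ + ν ξ):
  H₂: 74.9 − 1(68.08) = 6.816
  O₂: 64.04 − 0.5(68.08) = 30
  H₂O: 0 + 1(68.08) = 68.08
Total out = 6.816 + 30 + 68.08 = 104.9 mol.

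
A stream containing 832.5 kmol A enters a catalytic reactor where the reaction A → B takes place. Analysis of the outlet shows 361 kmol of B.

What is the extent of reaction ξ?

ξ = 361 kmol

For B: n = n₀ + 1ξ → 361 = 0 + 1ξ, giving ξ = 361 kmol.
Outlet amounts (n = n₀ + ν ξ):
  A: 832.5 − 1(361) = 471.5
  B: 0 + 1(361) = 361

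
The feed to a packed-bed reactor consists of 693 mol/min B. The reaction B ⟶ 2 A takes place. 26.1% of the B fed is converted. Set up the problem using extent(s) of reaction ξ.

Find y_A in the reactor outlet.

B reacted = 0.261 × 693 = 180.9 mol/min; ν_B = −1, so ξ = 180.9/1 = 180.9 mol/min.
Outlet amounts (n = n₀ + ν ξ):
  B: 693 − 1(180.9) = 512.1
  A: 0 + 2(180.9) = 361.7
Total out = 873.9 mol/min; y_A = 361.7 / 873.9 = 0.414.

0.414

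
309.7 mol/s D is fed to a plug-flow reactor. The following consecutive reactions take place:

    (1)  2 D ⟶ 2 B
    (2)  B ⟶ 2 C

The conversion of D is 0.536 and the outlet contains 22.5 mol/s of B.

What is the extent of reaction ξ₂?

Conversion of D: D consumed = 2ξ₁ = 0.536 × 309.7 → ξ₁ = 83 mol/s.
B balance: n_B = 0 + 2ξ₁ − 1ξ₂ = 22.5 → ξ₂ = (2·83 − 22.5)/1 = 143.5 mol/s.
Outlet amounts (n = n₀ + Σ ν·ξ):
  D: 309.7 − 2(83) = 143.7
  B: 0 + 2(83) − 1(143.5) = 22.5
  C: 0 + 2(143.5) = 287

ξ₂ = 143 mol/s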